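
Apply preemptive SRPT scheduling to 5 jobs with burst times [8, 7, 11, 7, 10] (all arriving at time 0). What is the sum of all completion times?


Since all jobs arrive at t=0, SRPT equals SPT ordering.
SPT order: [7, 7, 8, 10, 11]
Completion times:
  Job 1: p=7, C=7
  Job 2: p=7, C=14
  Job 3: p=8, C=22
  Job 4: p=10, C=32
  Job 5: p=11, C=43
Total completion time = 7 + 14 + 22 + 32 + 43 = 118

118


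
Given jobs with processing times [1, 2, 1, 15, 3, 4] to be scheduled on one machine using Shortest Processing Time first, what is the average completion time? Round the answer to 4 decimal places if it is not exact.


Sort jobs by processing time (SPT order): [1, 1, 2, 3, 4, 15]
Compute completion times sequentially:
  Job 1: processing = 1, completes at 1
  Job 2: processing = 1, completes at 2
  Job 3: processing = 2, completes at 4
  Job 4: processing = 3, completes at 7
  Job 5: processing = 4, completes at 11
  Job 6: processing = 15, completes at 26
Sum of completion times = 51
Average completion time = 51/6 = 8.5

8.5


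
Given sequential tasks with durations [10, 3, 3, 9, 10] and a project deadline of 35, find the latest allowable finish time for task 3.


LF(activity 3) = deadline - sum of successor durations
Successors: activities 4 through 5 with durations [9, 10]
Sum of successor durations = 19
LF = 35 - 19 = 16

16


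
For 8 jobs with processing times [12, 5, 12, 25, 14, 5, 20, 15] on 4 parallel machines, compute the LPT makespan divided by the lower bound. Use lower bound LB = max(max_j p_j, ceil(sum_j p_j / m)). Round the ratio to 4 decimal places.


LPT order: [25, 20, 15, 14, 12, 12, 5, 5]
Machine loads after assignment: [30, 25, 27, 26]
LPT makespan = 30
Lower bound = max(max_job, ceil(total/4)) = max(25, 27) = 27
Ratio = 30 / 27 = 1.1111

1.1111


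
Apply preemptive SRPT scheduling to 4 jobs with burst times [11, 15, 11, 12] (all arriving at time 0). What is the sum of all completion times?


Since all jobs arrive at t=0, SRPT equals SPT ordering.
SPT order: [11, 11, 12, 15]
Completion times:
  Job 1: p=11, C=11
  Job 2: p=11, C=22
  Job 3: p=12, C=34
  Job 4: p=15, C=49
Total completion time = 11 + 22 + 34 + 49 = 116

116


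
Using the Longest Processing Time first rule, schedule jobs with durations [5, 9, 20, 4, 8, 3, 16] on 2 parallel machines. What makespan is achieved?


Sort jobs in decreasing order (LPT): [20, 16, 9, 8, 5, 4, 3]
Assign each job to the least loaded machine:
  Machine 1: jobs [20, 8, 4], load = 32
  Machine 2: jobs [16, 9, 5, 3], load = 33
Makespan = max load = 33

33


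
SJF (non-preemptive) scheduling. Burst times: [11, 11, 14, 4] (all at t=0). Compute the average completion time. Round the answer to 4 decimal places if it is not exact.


SJF order (ascending): [4, 11, 11, 14]
Completion times:
  Job 1: burst=4, C=4
  Job 2: burst=11, C=15
  Job 3: burst=11, C=26
  Job 4: burst=14, C=40
Average completion = 85/4 = 21.25

21.25


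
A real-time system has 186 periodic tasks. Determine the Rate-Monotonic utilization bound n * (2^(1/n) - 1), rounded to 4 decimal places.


Compute 2^(1/186) = 1.0037335501
Subtract 1: 1.0037335501 - 1 = 0.0037335501
Multiply by n: 186 * 0.0037335501 = 0.6944403186
Round to 4 dp: 0.6944

0.6944


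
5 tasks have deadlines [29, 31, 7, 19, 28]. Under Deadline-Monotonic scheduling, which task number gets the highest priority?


Sort tasks by relative deadline (ascending):
  Task 3: deadline = 7
  Task 4: deadline = 19
  Task 5: deadline = 28
  Task 1: deadline = 29
  Task 2: deadline = 31
Priority order (highest first): [3, 4, 5, 1, 2]
Highest priority task = 3

3


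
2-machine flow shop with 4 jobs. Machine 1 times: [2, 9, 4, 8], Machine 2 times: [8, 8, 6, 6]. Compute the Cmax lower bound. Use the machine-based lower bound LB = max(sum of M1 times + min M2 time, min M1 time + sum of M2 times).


LB1 = sum(M1 times) + min(M2 times) = 23 + 6 = 29
LB2 = min(M1 times) + sum(M2 times) = 2 + 28 = 30
Lower bound = max(LB1, LB2) = max(29, 30) = 30

30


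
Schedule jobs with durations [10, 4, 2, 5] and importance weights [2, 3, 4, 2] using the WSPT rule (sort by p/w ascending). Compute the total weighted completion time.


Compute p/w ratios and sort ascending (WSPT): [(2, 4), (4, 3), (5, 2), (10, 2)]
Compute weighted completion times:
  Job (p=2,w=4): C=2, w*C=4*2=8
  Job (p=4,w=3): C=6, w*C=3*6=18
  Job (p=5,w=2): C=11, w*C=2*11=22
  Job (p=10,w=2): C=21, w*C=2*21=42
Total weighted completion time = 90

90


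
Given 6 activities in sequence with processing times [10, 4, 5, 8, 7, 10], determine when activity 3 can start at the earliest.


Activity 3 starts after activities 1 through 2 complete.
Predecessor durations: [10, 4]
ES = 10 + 4 = 14

14


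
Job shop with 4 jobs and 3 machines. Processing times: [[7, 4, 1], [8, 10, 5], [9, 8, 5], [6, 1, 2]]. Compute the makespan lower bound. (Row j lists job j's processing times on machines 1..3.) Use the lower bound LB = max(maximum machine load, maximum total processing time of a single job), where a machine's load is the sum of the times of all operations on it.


Machine loads:
  Machine 1: 7 + 8 + 9 + 6 = 30
  Machine 2: 4 + 10 + 8 + 1 = 23
  Machine 3: 1 + 5 + 5 + 2 = 13
Max machine load = 30
Job totals:
  Job 1: 12
  Job 2: 23
  Job 3: 22
  Job 4: 9
Max job total = 23
Lower bound = max(30, 23) = 30

30


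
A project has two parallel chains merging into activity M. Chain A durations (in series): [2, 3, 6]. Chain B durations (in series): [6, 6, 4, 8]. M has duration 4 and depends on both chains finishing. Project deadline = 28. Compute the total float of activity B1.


Forward pass: ES(B1) = sum of predecessors on chain B = 0
EF = ES + duration = 0 + 6 = 6
Backward pass: LF(M) = deadline = 28; LS(M) = 28 - 4 = 24
LF(B1) = LS(M) - sum(successors on chain B) = 24 - 18 = 6
LS = LF - duration = 6 - 6 = 0
Total float = LS - ES = 0 - 0 = 0

0


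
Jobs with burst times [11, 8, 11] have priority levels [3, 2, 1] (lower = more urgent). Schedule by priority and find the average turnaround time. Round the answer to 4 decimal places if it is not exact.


Sort by priority (ascending = highest first):
Order: [(1, 11), (2, 8), (3, 11)]
Completion times:
  Priority 1, burst=11, C=11
  Priority 2, burst=8, C=19
  Priority 3, burst=11, C=30
Average turnaround = 60/3 = 20.0

20.0


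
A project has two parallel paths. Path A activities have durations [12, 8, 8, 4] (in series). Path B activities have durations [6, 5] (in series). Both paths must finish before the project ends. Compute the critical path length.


Path A total = 12 + 8 + 8 + 4 = 32
Path B total = 6 + 5 = 11
Critical path = longest path = max(32, 11) = 32

32


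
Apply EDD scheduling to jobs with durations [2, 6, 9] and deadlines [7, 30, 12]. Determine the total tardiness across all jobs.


Sort by due date (EDD order): [(2, 7), (9, 12), (6, 30)]
Compute completion times and tardiness:
  Job 1: p=2, d=7, C=2, tardiness=max(0,2-7)=0
  Job 2: p=9, d=12, C=11, tardiness=max(0,11-12)=0
  Job 3: p=6, d=30, C=17, tardiness=max(0,17-30)=0
Total tardiness = 0

0


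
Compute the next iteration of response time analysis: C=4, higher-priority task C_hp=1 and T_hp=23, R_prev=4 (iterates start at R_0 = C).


R_next = C + ceil(R_prev / T_hp) * C_hp
ceil(4 / 23) = ceil(0.1739) = 1
Interference = 1 * 1 = 1
R_next = 4 + 1 = 5

5


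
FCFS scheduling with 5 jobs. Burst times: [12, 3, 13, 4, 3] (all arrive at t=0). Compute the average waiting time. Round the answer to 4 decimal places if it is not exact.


FCFS order (as given): [12, 3, 13, 4, 3]
Waiting times:
  Job 1: wait = 0
  Job 2: wait = 12
  Job 3: wait = 15
  Job 4: wait = 28
  Job 5: wait = 32
Sum of waiting times = 87
Average waiting time = 87/5 = 17.4

17.4


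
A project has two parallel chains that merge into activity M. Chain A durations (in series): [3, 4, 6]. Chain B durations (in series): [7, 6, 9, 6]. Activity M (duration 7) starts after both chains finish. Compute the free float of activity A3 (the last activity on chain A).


ES(A3) = sum of predecessors on chain A = 7
EF(A3) = ES + duration = 7 + 6 = 13
Successor of A3 is M. ES(M) = max(sum(A), sum(B)) = max(13, 28) = 28
Free float = ES(successor) - EF(current) = 28 - 13 = 15

15


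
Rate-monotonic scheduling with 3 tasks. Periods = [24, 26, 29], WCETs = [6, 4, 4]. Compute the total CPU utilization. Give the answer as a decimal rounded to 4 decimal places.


Compute individual utilizations (exact fractions):
  Task 1: C/T = 6/24 = 1/4 (approx. 0.25)
  Task 2: C/T = 4/26 = 2/13 (approx. 0.1538)
  Task 3: C/T = 4/29 (approx. 0.1379)
Total utilization U = 1/4 + 2/13 + 4/29 = 817/1508
Rounded to 4 decimal places: U = 0.5418
RM (Liu & Layland) bound for 3 tasks = 0.779763; compare with U = 817/1508 (approx. 0.541777)
U <= bound, so schedulable by RM sufficient condition.

0.5418


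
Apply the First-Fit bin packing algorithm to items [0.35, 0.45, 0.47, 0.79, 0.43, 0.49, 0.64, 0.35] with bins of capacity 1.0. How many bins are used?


Place items sequentially using First-Fit:
  Item 0.35 -> new Bin 1
  Item 0.45 -> Bin 1 (now 0.8)
  Item 0.47 -> new Bin 2
  Item 0.79 -> new Bin 3
  Item 0.43 -> Bin 2 (now 0.9)
  Item 0.49 -> new Bin 4
  Item 0.64 -> new Bin 5
  Item 0.35 -> Bin 4 (now 0.84)
Total bins used = 5

5


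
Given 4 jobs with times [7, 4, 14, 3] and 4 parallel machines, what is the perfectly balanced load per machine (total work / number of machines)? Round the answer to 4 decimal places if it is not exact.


Total processing time = 7 + 4 + 14 + 3 = 28
Number of machines = 4
Ideal balanced load = 28 / 4 = 7.0

7.0


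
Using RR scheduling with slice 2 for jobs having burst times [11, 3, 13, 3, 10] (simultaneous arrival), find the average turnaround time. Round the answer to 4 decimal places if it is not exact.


Time quantum = 2
Execution trace:
  J1 runs 2 units, time = 2
  J2 runs 2 units, time = 4
  J3 runs 2 units, time = 6
  J4 runs 2 units, time = 8
  J5 runs 2 units, time = 10
  J1 runs 2 units, time = 12
  J2 runs 1 units, time = 13
  J3 runs 2 units, time = 15
  J4 runs 1 units, time = 16
  J5 runs 2 units, time = 18
  J1 runs 2 units, time = 20
  J3 runs 2 units, time = 22
  J5 runs 2 units, time = 24
  J1 runs 2 units, time = 26
  J3 runs 2 units, time = 28
  J5 runs 2 units, time = 30
  J1 runs 2 units, time = 32
  J3 runs 2 units, time = 34
  J5 runs 2 units, time = 36
  J1 runs 1 units, time = 37
  J3 runs 2 units, time = 39
  J3 runs 1 units, time = 40
Finish times: [37, 13, 40, 16, 36]
Average turnaround = 142/5 = 28.4

28.4


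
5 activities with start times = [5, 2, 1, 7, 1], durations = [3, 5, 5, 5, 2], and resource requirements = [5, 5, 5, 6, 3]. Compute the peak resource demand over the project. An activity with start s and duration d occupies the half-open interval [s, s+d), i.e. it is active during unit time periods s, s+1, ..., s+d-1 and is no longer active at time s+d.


Each activity i is active on [start_i, start_i + duration_i).
Compute total resource usage per time slot:
  t=0: active resources = [], total = 0
  t=1: active resources = [5, 3], total = 8
  t=2: active resources = [5, 5, 3], total = 13
  t=3: active resources = [5, 5], total = 10
  t=4: active resources = [5, 5], total = 10
  t=5: active resources = [5, 5, 5], total = 15
  t=6: active resources = [5, 5], total = 10
  t=7: active resources = [5, 6], total = 11
  t=8: active resources = [6], total = 6
  t=9: active resources = [6], total = 6
  t=10: active resources = [6], total = 6
  t=11: active resources = [6], total = 6
Peak resource demand = 15

15


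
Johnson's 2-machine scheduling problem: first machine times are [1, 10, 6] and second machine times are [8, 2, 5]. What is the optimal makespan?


Apply Johnson's rule:
  Group 1 (a <= b): [(1, 1, 8)]
  Group 2 (a > b): [(3, 6, 5), (2, 10, 2)]
Optimal job order: [1, 3, 2]
Schedule:
  Job 1: M1 done at 1, M2 done at 9
  Job 3: M1 done at 7, M2 done at 14
  Job 2: M1 done at 17, M2 done at 19
Makespan = 19

19


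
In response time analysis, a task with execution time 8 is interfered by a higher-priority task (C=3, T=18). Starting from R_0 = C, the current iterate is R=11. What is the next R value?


R_next = C + ceil(R_prev / T_hp) * C_hp
ceil(11 / 18) = ceil(0.6111) = 1
Interference = 1 * 3 = 3
R_next = 8 + 3 = 11
R_next = R_prev, so the iteration has converged (response time = 11).

11


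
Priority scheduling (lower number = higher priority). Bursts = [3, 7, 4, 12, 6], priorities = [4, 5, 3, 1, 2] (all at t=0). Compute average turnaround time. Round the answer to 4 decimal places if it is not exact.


Sort by priority (ascending = highest first):
Order: [(1, 12), (2, 6), (3, 4), (4, 3), (5, 7)]
Completion times:
  Priority 1, burst=12, C=12
  Priority 2, burst=6, C=18
  Priority 3, burst=4, C=22
  Priority 4, burst=3, C=25
  Priority 5, burst=7, C=32
Average turnaround = 109/5 = 21.8

21.8


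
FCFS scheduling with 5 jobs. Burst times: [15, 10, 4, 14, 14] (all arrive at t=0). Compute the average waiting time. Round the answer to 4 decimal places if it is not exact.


FCFS order (as given): [15, 10, 4, 14, 14]
Waiting times:
  Job 1: wait = 0
  Job 2: wait = 15
  Job 3: wait = 25
  Job 4: wait = 29
  Job 5: wait = 43
Sum of waiting times = 112
Average waiting time = 112/5 = 22.4

22.4


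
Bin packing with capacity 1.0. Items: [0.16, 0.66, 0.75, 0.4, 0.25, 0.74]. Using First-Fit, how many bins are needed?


Place items sequentially using First-Fit:
  Item 0.16 -> new Bin 1
  Item 0.66 -> Bin 1 (now 0.82)
  Item 0.75 -> new Bin 2
  Item 0.4 -> new Bin 3
  Item 0.25 -> Bin 2 (now 1.0)
  Item 0.74 -> new Bin 4
Total bins used = 4

4


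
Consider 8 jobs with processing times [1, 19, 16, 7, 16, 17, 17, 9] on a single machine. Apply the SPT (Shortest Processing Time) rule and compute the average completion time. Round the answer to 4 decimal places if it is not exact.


Sort jobs by processing time (SPT order): [1, 7, 9, 16, 16, 17, 17, 19]
Compute completion times sequentially:
  Job 1: processing = 1, completes at 1
  Job 2: processing = 7, completes at 8
  Job 3: processing = 9, completes at 17
  Job 4: processing = 16, completes at 33
  Job 5: processing = 16, completes at 49
  Job 6: processing = 17, completes at 66
  Job 7: processing = 17, completes at 83
  Job 8: processing = 19, completes at 102
Sum of completion times = 359
Average completion time = 359/8 = 44.875

44.875


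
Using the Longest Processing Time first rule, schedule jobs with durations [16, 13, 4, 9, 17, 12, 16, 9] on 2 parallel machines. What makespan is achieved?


Sort jobs in decreasing order (LPT): [17, 16, 16, 13, 12, 9, 9, 4]
Assign each job to the least loaded machine:
  Machine 1: jobs [17, 13, 12, 4], load = 46
  Machine 2: jobs [16, 16, 9, 9], load = 50
Makespan = max load = 50

50


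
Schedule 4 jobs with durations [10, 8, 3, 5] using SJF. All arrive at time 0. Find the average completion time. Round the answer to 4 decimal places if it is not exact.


SJF order (ascending): [3, 5, 8, 10]
Completion times:
  Job 1: burst=3, C=3
  Job 2: burst=5, C=8
  Job 3: burst=8, C=16
  Job 4: burst=10, C=26
Average completion = 53/4 = 13.25

13.25


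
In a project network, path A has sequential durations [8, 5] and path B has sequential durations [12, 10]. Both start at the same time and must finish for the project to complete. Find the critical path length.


Path A total = 8 + 5 = 13
Path B total = 12 + 10 = 22
Critical path = longest path = max(13, 22) = 22

22


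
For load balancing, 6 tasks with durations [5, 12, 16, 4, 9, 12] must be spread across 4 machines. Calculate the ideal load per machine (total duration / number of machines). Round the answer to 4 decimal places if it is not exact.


Total processing time = 5 + 12 + 16 + 4 + 9 + 12 = 58
Number of machines = 4
Ideal balanced load = 58 / 4 = 14.5

14.5


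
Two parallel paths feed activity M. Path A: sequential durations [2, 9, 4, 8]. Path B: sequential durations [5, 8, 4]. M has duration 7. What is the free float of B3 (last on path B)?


ES(B3) = sum of predecessors on chain B = 13
EF(B3) = ES + duration = 13 + 4 = 17
Successor of B3 is M. ES(M) = max(sum(A), sum(B)) = max(23, 17) = 23
Free float = ES(successor) - EF(current) = 23 - 17 = 6

6


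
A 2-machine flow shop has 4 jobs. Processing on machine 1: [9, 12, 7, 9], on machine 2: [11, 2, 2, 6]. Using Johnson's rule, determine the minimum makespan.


Apply Johnson's rule:
  Group 1 (a <= b): [(1, 9, 11)]
  Group 2 (a > b): [(4, 9, 6), (2, 12, 2), (3, 7, 2)]
Optimal job order: [1, 4, 2, 3]
Schedule:
  Job 1: M1 done at 9, M2 done at 20
  Job 4: M1 done at 18, M2 done at 26
  Job 2: M1 done at 30, M2 done at 32
  Job 3: M1 done at 37, M2 done at 39
Makespan = 39

39


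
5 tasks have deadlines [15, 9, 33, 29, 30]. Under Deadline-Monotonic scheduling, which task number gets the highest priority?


Sort tasks by relative deadline (ascending):
  Task 2: deadline = 9
  Task 1: deadline = 15
  Task 4: deadline = 29
  Task 5: deadline = 30
  Task 3: deadline = 33
Priority order (highest first): [2, 1, 4, 5, 3]
Highest priority task = 2

2


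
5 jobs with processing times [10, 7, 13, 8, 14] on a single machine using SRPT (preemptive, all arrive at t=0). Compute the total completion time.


Since all jobs arrive at t=0, SRPT equals SPT ordering.
SPT order: [7, 8, 10, 13, 14]
Completion times:
  Job 1: p=7, C=7
  Job 2: p=8, C=15
  Job 3: p=10, C=25
  Job 4: p=13, C=38
  Job 5: p=14, C=52
Total completion time = 7 + 15 + 25 + 38 + 52 = 137

137


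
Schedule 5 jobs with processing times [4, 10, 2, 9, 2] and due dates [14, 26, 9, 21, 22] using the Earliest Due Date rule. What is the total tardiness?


Sort by due date (EDD order): [(2, 9), (4, 14), (9, 21), (2, 22), (10, 26)]
Compute completion times and tardiness:
  Job 1: p=2, d=9, C=2, tardiness=max(0,2-9)=0
  Job 2: p=4, d=14, C=6, tardiness=max(0,6-14)=0
  Job 3: p=9, d=21, C=15, tardiness=max(0,15-21)=0
  Job 4: p=2, d=22, C=17, tardiness=max(0,17-22)=0
  Job 5: p=10, d=26, C=27, tardiness=max(0,27-26)=1
Total tardiness = 1

1


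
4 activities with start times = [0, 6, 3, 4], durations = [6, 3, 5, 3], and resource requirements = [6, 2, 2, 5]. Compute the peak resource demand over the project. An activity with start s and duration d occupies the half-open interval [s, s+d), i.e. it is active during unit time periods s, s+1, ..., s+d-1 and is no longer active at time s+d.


Each activity i is active on [start_i, start_i + duration_i).
Compute total resource usage per time slot:
  t=0: active resources = [6], total = 6
  t=1: active resources = [6], total = 6
  t=2: active resources = [6], total = 6
  t=3: active resources = [6, 2], total = 8
  t=4: active resources = [6, 2, 5], total = 13
  t=5: active resources = [6, 2, 5], total = 13
  t=6: active resources = [2, 2, 5], total = 9
  t=7: active resources = [2, 2], total = 4
  t=8: active resources = [2], total = 2
Peak resource demand = 13

13


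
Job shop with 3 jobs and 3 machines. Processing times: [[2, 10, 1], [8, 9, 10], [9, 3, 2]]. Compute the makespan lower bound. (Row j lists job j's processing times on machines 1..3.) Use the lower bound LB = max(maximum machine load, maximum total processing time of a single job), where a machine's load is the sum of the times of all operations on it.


Machine loads:
  Machine 1: 2 + 8 + 9 = 19
  Machine 2: 10 + 9 + 3 = 22
  Machine 3: 1 + 10 + 2 = 13
Max machine load = 22
Job totals:
  Job 1: 13
  Job 2: 27
  Job 3: 14
Max job total = 27
Lower bound = max(22, 27) = 27

27


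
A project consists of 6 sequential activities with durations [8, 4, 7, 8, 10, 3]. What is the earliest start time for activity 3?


Activity 3 starts after activities 1 through 2 complete.
Predecessor durations: [8, 4]
ES = 8 + 4 = 12

12


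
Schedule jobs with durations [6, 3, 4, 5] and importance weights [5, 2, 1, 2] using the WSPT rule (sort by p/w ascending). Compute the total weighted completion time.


Compute p/w ratios and sort ascending (WSPT): [(6, 5), (3, 2), (5, 2), (4, 1)]
Compute weighted completion times:
  Job (p=6,w=5): C=6, w*C=5*6=30
  Job (p=3,w=2): C=9, w*C=2*9=18
  Job (p=5,w=2): C=14, w*C=2*14=28
  Job (p=4,w=1): C=18, w*C=1*18=18
Total weighted completion time = 94

94


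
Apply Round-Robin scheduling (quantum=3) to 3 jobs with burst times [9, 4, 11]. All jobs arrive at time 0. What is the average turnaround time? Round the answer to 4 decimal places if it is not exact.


Time quantum = 3
Execution trace:
  J1 runs 3 units, time = 3
  J2 runs 3 units, time = 6
  J3 runs 3 units, time = 9
  J1 runs 3 units, time = 12
  J2 runs 1 units, time = 13
  J3 runs 3 units, time = 16
  J1 runs 3 units, time = 19
  J3 runs 3 units, time = 22
  J3 runs 2 units, time = 24
Finish times: [19, 13, 24]
Average turnaround = 56/3 = 18.6667

18.6667


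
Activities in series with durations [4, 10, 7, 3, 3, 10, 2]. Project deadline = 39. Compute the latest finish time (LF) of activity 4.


LF(activity 4) = deadline - sum of successor durations
Successors: activities 5 through 7 with durations [3, 10, 2]
Sum of successor durations = 15
LF = 39 - 15 = 24

24


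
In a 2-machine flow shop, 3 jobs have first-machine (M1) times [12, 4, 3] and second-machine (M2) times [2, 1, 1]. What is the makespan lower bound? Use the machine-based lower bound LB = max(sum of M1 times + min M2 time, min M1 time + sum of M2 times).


LB1 = sum(M1 times) + min(M2 times) = 19 + 1 = 20
LB2 = min(M1 times) + sum(M2 times) = 3 + 4 = 7
Lower bound = max(LB1, LB2) = max(20, 7) = 20

20


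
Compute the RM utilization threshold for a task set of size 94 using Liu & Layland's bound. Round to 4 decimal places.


Compute 2^(1/94) = 1.0074011604
Subtract 1: 1.0074011604 - 1 = 0.0074011604
Multiply by n: 94 * 0.0074011604 = 0.6957090776
Round to 4 dp: 0.6957

0.6957


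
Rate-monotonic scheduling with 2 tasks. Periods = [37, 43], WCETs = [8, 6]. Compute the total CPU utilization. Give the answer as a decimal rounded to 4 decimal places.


Compute individual utilizations (exact fractions):
  Task 1: C/T = 8/37 (approx. 0.2162)
  Task 2: C/T = 6/43 (approx. 0.1395)
Total utilization U = 8/37 + 6/43 = 566/1591
Rounded to 4 decimal places: U = 0.3558
RM (Liu & Layland) bound for 2 tasks = 0.828427; compare with U = 566/1591 (approx. 0.355751)
U <= bound, so schedulable by RM sufficient condition.

0.3558


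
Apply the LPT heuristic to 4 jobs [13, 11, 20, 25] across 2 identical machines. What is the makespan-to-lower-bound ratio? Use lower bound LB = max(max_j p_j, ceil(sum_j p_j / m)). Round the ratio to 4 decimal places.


LPT order: [25, 20, 13, 11]
Machine loads after assignment: [36, 33]
LPT makespan = 36
Lower bound = max(max_job, ceil(total/2)) = max(25, 35) = 35
Ratio = 36 / 35 = 1.0286

1.0286


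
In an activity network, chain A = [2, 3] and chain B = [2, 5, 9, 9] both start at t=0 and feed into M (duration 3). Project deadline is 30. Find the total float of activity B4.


Forward pass: ES(B4) = sum of predecessors on chain B = 16
EF = ES + duration = 16 + 9 = 25
Backward pass: LF(M) = deadline = 30; LS(M) = 30 - 3 = 27
LF(B4) = LS(M) - sum(successors on chain B) = 27 - 0 = 27
LS = LF - duration = 27 - 9 = 18
Total float = LS - ES = 18 - 16 = 2

2


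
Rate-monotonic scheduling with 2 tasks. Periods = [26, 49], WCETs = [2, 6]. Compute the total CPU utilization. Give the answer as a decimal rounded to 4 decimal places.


Compute individual utilizations (exact fractions):
  Task 1: C/T = 2/26 = 1/13 (approx. 0.0769)
  Task 2: C/T = 6/49 (approx. 0.1224)
Total utilization U = 1/13 + 6/49 = 127/637
Rounded to 4 decimal places: U = 0.1994
RM (Liu & Layland) bound for 2 tasks = 0.828427; compare with U = 127/637 (approx. 0.199372)
U <= bound, so schedulable by RM sufficient condition.

0.1994


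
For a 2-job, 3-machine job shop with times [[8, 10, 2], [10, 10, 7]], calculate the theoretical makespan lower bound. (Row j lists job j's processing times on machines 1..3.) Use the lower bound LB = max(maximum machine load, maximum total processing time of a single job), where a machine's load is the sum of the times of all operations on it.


Machine loads:
  Machine 1: 8 + 10 = 18
  Machine 2: 10 + 10 = 20
  Machine 3: 2 + 7 = 9
Max machine load = 20
Job totals:
  Job 1: 20
  Job 2: 27
Max job total = 27
Lower bound = max(20, 27) = 27

27


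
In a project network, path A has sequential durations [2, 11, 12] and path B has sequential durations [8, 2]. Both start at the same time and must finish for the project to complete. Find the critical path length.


Path A total = 2 + 11 + 12 = 25
Path B total = 8 + 2 = 10
Critical path = longest path = max(25, 10) = 25

25


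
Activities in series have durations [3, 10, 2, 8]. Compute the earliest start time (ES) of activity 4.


Activity 4 starts after activities 1 through 3 complete.
Predecessor durations: [3, 10, 2]
ES = 3 + 10 + 2 = 15

15


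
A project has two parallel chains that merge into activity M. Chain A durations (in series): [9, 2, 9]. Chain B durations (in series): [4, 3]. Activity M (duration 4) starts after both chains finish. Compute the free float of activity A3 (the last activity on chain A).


ES(A3) = sum of predecessors on chain A = 11
EF(A3) = ES + duration = 11 + 9 = 20
Successor of A3 is M. ES(M) = max(sum(A), sum(B)) = max(20, 7) = 20
Free float = ES(successor) - EF(current) = 20 - 20 = 0

0


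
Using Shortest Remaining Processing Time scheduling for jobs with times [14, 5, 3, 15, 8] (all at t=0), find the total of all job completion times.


Since all jobs arrive at t=0, SRPT equals SPT ordering.
SPT order: [3, 5, 8, 14, 15]
Completion times:
  Job 1: p=3, C=3
  Job 2: p=5, C=8
  Job 3: p=8, C=16
  Job 4: p=14, C=30
  Job 5: p=15, C=45
Total completion time = 3 + 8 + 16 + 30 + 45 = 102

102


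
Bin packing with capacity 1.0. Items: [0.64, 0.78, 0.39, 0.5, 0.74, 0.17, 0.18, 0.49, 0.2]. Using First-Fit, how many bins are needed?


Place items sequentially using First-Fit:
  Item 0.64 -> new Bin 1
  Item 0.78 -> new Bin 2
  Item 0.39 -> new Bin 3
  Item 0.5 -> Bin 3 (now 0.89)
  Item 0.74 -> new Bin 4
  Item 0.17 -> Bin 1 (now 0.81)
  Item 0.18 -> Bin 1 (now 0.99)
  Item 0.49 -> new Bin 5
  Item 0.2 -> Bin 2 (now 0.98)
Total bins used = 5

5


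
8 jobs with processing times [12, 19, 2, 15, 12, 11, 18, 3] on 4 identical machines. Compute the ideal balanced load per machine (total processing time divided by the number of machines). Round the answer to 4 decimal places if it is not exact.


Total processing time = 12 + 19 + 2 + 15 + 12 + 11 + 18 + 3 = 92
Number of machines = 4
Ideal balanced load = 92 / 4 = 23.0

23.0


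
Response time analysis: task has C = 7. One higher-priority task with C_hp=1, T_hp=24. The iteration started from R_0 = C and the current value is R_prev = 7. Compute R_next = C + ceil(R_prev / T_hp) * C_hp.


R_next = C + ceil(R_prev / T_hp) * C_hp
ceil(7 / 24) = ceil(0.2917) = 1
Interference = 1 * 1 = 1
R_next = 7 + 1 = 8

8


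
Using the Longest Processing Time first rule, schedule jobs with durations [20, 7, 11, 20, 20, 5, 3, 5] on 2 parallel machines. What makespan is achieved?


Sort jobs in decreasing order (LPT): [20, 20, 20, 11, 7, 5, 5, 3]
Assign each job to the least loaded machine:
  Machine 1: jobs [20, 20, 5], load = 45
  Machine 2: jobs [20, 11, 7, 5, 3], load = 46
Makespan = max load = 46

46


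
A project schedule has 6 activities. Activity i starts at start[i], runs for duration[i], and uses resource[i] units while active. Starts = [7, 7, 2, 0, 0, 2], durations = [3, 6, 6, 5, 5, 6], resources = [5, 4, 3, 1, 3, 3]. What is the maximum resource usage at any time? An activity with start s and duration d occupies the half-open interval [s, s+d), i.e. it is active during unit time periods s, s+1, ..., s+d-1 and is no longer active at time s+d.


Each activity i is active on [start_i, start_i + duration_i).
Compute total resource usage per time slot:
  t=0: active resources = [1, 3], total = 4
  t=1: active resources = [1, 3], total = 4
  t=2: active resources = [3, 1, 3, 3], total = 10
  t=3: active resources = [3, 1, 3, 3], total = 10
  t=4: active resources = [3, 1, 3, 3], total = 10
  t=5: active resources = [3, 3], total = 6
  t=6: active resources = [3, 3], total = 6
  t=7: active resources = [5, 4, 3, 3], total = 15
  t=8: active resources = [5, 4], total = 9
  t=9: active resources = [5, 4], total = 9
  t=10: active resources = [4], total = 4
  t=11: active resources = [4], total = 4
  t=12: active resources = [4], total = 4
Peak resource demand = 15

15


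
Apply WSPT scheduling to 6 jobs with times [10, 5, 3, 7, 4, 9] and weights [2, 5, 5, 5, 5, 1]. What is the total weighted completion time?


Compute p/w ratios and sort ascending (WSPT): [(3, 5), (4, 5), (5, 5), (7, 5), (10, 2), (9, 1)]
Compute weighted completion times:
  Job (p=3,w=5): C=3, w*C=5*3=15
  Job (p=4,w=5): C=7, w*C=5*7=35
  Job (p=5,w=5): C=12, w*C=5*12=60
  Job (p=7,w=5): C=19, w*C=5*19=95
  Job (p=10,w=2): C=29, w*C=2*29=58
  Job (p=9,w=1): C=38, w*C=1*38=38
Total weighted completion time = 301

301


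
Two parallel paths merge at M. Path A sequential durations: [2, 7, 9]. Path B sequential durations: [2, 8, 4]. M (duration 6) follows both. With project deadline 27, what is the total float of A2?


Forward pass: ES(A2) = sum of predecessors on chain A = 2
EF = ES + duration = 2 + 7 = 9
Backward pass: LF(M) = deadline = 27; LS(M) = 27 - 6 = 21
LF(A2) = LS(M) - sum(successors on chain A) = 21 - 9 = 12
LS = LF - duration = 12 - 7 = 5
Total float = LS - ES = 5 - 2 = 3

3


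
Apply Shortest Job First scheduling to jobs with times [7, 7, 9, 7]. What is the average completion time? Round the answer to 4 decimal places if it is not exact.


SJF order (ascending): [7, 7, 7, 9]
Completion times:
  Job 1: burst=7, C=7
  Job 2: burst=7, C=14
  Job 3: burst=7, C=21
  Job 4: burst=9, C=30
Average completion = 72/4 = 18.0

18.0


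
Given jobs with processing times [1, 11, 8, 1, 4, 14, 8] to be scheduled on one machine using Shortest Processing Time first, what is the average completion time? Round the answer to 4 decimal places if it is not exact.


Sort jobs by processing time (SPT order): [1, 1, 4, 8, 8, 11, 14]
Compute completion times sequentially:
  Job 1: processing = 1, completes at 1
  Job 2: processing = 1, completes at 2
  Job 3: processing = 4, completes at 6
  Job 4: processing = 8, completes at 14
  Job 5: processing = 8, completes at 22
  Job 6: processing = 11, completes at 33
  Job 7: processing = 14, completes at 47
Sum of completion times = 125
Average completion time = 125/7 = 17.8571

17.8571


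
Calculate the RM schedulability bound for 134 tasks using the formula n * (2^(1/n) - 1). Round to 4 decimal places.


Compute 2^(1/134) = 1.0051861419
Subtract 1: 1.0051861419 - 1 = 0.0051861419
Multiply by n: 134 * 0.0051861419 = 0.6949430146
Round to 4 dp: 0.6949

0.6949


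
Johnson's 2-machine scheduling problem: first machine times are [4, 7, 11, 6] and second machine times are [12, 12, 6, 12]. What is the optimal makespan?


Apply Johnson's rule:
  Group 1 (a <= b): [(1, 4, 12), (4, 6, 12), (2, 7, 12)]
  Group 2 (a > b): [(3, 11, 6)]
Optimal job order: [1, 4, 2, 3]
Schedule:
  Job 1: M1 done at 4, M2 done at 16
  Job 4: M1 done at 10, M2 done at 28
  Job 2: M1 done at 17, M2 done at 40
  Job 3: M1 done at 28, M2 done at 46
Makespan = 46

46


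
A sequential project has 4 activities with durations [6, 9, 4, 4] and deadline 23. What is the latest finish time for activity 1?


LF(activity 1) = deadline - sum of successor durations
Successors: activities 2 through 4 with durations [9, 4, 4]
Sum of successor durations = 17
LF = 23 - 17 = 6

6


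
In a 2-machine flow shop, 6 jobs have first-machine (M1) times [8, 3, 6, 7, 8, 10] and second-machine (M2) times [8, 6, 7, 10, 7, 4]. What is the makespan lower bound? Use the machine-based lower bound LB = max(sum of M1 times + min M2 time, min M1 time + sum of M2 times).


LB1 = sum(M1 times) + min(M2 times) = 42 + 4 = 46
LB2 = min(M1 times) + sum(M2 times) = 3 + 42 = 45
Lower bound = max(LB1, LB2) = max(46, 45) = 46

46


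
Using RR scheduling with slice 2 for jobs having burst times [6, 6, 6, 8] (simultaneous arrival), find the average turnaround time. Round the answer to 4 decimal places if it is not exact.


Time quantum = 2
Execution trace:
  J1 runs 2 units, time = 2
  J2 runs 2 units, time = 4
  J3 runs 2 units, time = 6
  J4 runs 2 units, time = 8
  J1 runs 2 units, time = 10
  J2 runs 2 units, time = 12
  J3 runs 2 units, time = 14
  J4 runs 2 units, time = 16
  J1 runs 2 units, time = 18
  J2 runs 2 units, time = 20
  J3 runs 2 units, time = 22
  J4 runs 2 units, time = 24
  J4 runs 2 units, time = 26
Finish times: [18, 20, 22, 26]
Average turnaround = 86/4 = 21.5

21.5


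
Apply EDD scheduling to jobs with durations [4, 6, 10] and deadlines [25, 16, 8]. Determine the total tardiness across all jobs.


Sort by due date (EDD order): [(10, 8), (6, 16), (4, 25)]
Compute completion times and tardiness:
  Job 1: p=10, d=8, C=10, tardiness=max(0,10-8)=2
  Job 2: p=6, d=16, C=16, tardiness=max(0,16-16)=0
  Job 3: p=4, d=25, C=20, tardiness=max(0,20-25)=0
Total tardiness = 2

2


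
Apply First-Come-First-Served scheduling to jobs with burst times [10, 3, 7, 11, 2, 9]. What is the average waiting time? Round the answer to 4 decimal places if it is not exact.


FCFS order (as given): [10, 3, 7, 11, 2, 9]
Waiting times:
  Job 1: wait = 0
  Job 2: wait = 10
  Job 3: wait = 13
  Job 4: wait = 20
  Job 5: wait = 31
  Job 6: wait = 33
Sum of waiting times = 107
Average waiting time = 107/6 = 17.8333

17.8333


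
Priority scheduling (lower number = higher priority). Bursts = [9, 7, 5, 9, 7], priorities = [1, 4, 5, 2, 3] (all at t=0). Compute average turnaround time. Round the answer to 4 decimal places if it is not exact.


Sort by priority (ascending = highest first):
Order: [(1, 9), (2, 9), (3, 7), (4, 7), (5, 5)]
Completion times:
  Priority 1, burst=9, C=9
  Priority 2, burst=9, C=18
  Priority 3, burst=7, C=25
  Priority 4, burst=7, C=32
  Priority 5, burst=5, C=37
Average turnaround = 121/5 = 24.2

24.2


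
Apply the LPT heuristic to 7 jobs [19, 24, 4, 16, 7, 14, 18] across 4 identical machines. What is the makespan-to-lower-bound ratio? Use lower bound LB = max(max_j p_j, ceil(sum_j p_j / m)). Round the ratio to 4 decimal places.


LPT order: [24, 19, 18, 16, 14, 7, 4]
Machine loads after assignment: [24, 23, 25, 30]
LPT makespan = 30
Lower bound = max(max_job, ceil(total/4)) = max(24, 26) = 26
Ratio = 30 / 26 = 1.1538

1.1538


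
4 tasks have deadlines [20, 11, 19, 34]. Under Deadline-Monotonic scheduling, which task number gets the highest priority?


Sort tasks by relative deadline (ascending):
  Task 2: deadline = 11
  Task 3: deadline = 19
  Task 1: deadline = 20
  Task 4: deadline = 34
Priority order (highest first): [2, 3, 1, 4]
Highest priority task = 2

2


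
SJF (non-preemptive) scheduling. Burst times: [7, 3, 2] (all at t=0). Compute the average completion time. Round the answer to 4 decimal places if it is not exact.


SJF order (ascending): [2, 3, 7]
Completion times:
  Job 1: burst=2, C=2
  Job 2: burst=3, C=5
  Job 3: burst=7, C=12
Average completion = 19/3 = 6.3333

6.3333


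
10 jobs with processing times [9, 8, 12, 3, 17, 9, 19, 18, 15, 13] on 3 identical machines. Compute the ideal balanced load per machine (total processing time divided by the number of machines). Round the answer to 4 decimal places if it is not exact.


Total processing time = 9 + 8 + 12 + 3 + 17 + 9 + 19 + 18 + 15 + 13 = 123
Number of machines = 3
Ideal balanced load = 123 / 3 = 41.0

41.0


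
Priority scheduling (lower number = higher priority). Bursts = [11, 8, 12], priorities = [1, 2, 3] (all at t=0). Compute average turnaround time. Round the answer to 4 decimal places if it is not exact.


Sort by priority (ascending = highest first):
Order: [(1, 11), (2, 8), (3, 12)]
Completion times:
  Priority 1, burst=11, C=11
  Priority 2, burst=8, C=19
  Priority 3, burst=12, C=31
Average turnaround = 61/3 = 20.3333

20.3333


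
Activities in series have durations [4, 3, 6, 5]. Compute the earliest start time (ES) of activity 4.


Activity 4 starts after activities 1 through 3 complete.
Predecessor durations: [4, 3, 6]
ES = 4 + 3 + 6 = 13

13


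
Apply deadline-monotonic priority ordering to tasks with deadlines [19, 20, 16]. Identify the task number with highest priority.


Sort tasks by relative deadline (ascending):
  Task 3: deadline = 16
  Task 1: deadline = 19
  Task 2: deadline = 20
Priority order (highest first): [3, 1, 2]
Highest priority task = 3

3


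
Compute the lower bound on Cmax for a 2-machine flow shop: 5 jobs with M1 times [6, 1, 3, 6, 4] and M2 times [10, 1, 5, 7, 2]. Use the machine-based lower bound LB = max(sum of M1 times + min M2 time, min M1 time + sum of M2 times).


LB1 = sum(M1 times) + min(M2 times) = 20 + 1 = 21
LB2 = min(M1 times) + sum(M2 times) = 1 + 25 = 26
Lower bound = max(LB1, LB2) = max(21, 26) = 26

26


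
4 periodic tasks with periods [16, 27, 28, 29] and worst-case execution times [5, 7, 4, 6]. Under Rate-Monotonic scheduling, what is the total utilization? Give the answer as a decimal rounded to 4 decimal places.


Compute individual utilizations (exact fractions):
  Task 1: C/T = 5/16 (approx. 0.3125)
  Task 2: C/T = 7/27 (approx. 0.2593)
  Task 3: C/T = 4/28 = 1/7 (approx. 0.1429)
  Task 4: C/T = 6/29 (approx. 0.2069)
Total utilization U = 5/16 + 7/27 + 1/7 + 6/29 = 80813/87696
Rounded to 4 decimal places: U = 0.9215
RM (Liu & Layland) bound for 4 tasks = 0.756828; compare with U = 80813/87696 (approx. 0.921513)
bound < U <= 1, so the RM sufficient condition is not met (inconclusive; an exact test such as response-time analysis is needed).

0.9215


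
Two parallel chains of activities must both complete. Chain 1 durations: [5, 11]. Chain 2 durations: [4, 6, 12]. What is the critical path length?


Path A total = 5 + 11 = 16
Path B total = 4 + 6 + 12 = 22
Critical path = longest path = max(16, 22) = 22

22


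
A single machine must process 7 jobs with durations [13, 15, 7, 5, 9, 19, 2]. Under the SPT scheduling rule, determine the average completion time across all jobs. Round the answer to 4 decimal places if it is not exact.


Sort jobs by processing time (SPT order): [2, 5, 7, 9, 13, 15, 19]
Compute completion times sequentially:
  Job 1: processing = 2, completes at 2
  Job 2: processing = 5, completes at 7
  Job 3: processing = 7, completes at 14
  Job 4: processing = 9, completes at 23
  Job 5: processing = 13, completes at 36
  Job 6: processing = 15, completes at 51
  Job 7: processing = 19, completes at 70
Sum of completion times = 203
Average completion time = 203/7 = 29.0

29.0


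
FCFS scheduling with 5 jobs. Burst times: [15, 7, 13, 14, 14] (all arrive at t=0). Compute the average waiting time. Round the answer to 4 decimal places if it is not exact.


FCFS order (as given): [15, 7, 13, 14, 14]
Waiting times:
  Job 1: wait = 0
  Job 2: wait = 15
  Job 3: wait = 22
  Job 4: wait = 35
  Job 5: wait = 49
Sum of waiting times = 121
Average waiting time = 121/5 = 24.2

24.2


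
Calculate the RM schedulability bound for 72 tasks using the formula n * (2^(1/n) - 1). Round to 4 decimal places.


Compute 2^(1/72) = 1.0096735332
Subtract 1: 1.0096735332 - 1 = 0.0096735332
Multiply by n: 72 * 0.0096735332 = 0.6964943904
Round to 4 dp: 0.6965

0.6965


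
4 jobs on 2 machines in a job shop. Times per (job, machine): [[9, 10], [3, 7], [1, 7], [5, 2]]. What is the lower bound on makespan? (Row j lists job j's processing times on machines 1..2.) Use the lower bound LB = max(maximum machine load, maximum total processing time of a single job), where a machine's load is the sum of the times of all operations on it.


Machine loads:
  Machine 1: 9 + 3 + 1 + 5 = 18
  Machine 2: 10 + 7 + 7 + 2 = 26
Max machine load = 26
Job totals:
  Job 1: 19
  Job 2: 10
  Job 3: 8
  Job 4: 7
Max job total = 19
Lower bound = max(26, 19) = 26

26
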